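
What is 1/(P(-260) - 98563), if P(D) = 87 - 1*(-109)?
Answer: -1/98367 ≈ -1.0166e-5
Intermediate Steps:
P(D) = 196 (P(D) = 87 + 109 = 196)
1/(P(-260) - 98563) = 1/(196 - 98563) = 1/(-98367) = -1/98367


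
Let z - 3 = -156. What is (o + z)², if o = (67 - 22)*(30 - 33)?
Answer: 82944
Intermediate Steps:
z = -153 (z = 3 - 156 = -153)
o = -135 (o = 45*(-3) = -135)
(o + z)² = (-135 - 153)² = (-288)² = 82944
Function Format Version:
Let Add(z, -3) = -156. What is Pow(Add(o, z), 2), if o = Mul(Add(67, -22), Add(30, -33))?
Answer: 82944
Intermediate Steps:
z = -153 (z = Add(3, -156) = -153)
o = -135 (o = Mul(45, -3) = -135)
Pow(Add(o, z), 2) = Pow(Add(-135, -153), 2) = Pow(-288, 2) = 82944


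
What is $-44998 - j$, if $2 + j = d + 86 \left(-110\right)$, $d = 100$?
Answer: $-35636$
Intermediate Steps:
$j = -9362$ ($j = -2 + \left(100 + 86 \left(-110\right)\right) = -2 + \left(100 - 9460\right) = -2 - 9360 = -9362$)
$-44998 - j = -44998 - -9362 = -44998 + 9362 = -35636$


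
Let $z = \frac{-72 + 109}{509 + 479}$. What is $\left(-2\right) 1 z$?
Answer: $- \frac{37}{494} \approx -0.074899$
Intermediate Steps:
$z = \frac{37}{988} \approx 0.037449$
$\left(-2\right) 1 z = \left(-2\right) 1 \cdot \frac{37}{988} = \left(-2\right) \frac{37}{988} = - \frac{37}{494}$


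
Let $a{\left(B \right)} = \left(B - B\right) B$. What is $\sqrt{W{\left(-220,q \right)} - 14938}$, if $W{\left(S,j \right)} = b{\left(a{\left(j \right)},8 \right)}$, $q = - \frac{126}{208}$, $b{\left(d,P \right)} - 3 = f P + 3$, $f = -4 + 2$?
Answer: $2 i \sqrt{3737} \approx 122.26 i$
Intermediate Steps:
$a{\left(B \right)} = 0$ ($a{\left(B \right)} = 0 B = 0$)
$f = -2$
$b{\left(d,P \right)} = 6 - 2 P$ ($b{\left(d,P \right)} = 3 - \left(-3 + 2 P\right) = 6 - 2 P$)
$q = - \frac{63}{104}$ ($q = \left(-126\right) \frac{1}{208} = - \frac{63}{104} \approx -0.60577$)
$W{\left(S,j \right)} = -10$ ($W{\left(S,j \right)} = 6 - 16 = -10$)
$\sqrt{W{\left(-220,q \right)} - 14938} = \sqrt{-10 - 14938} = \sqrt{-14948} = 2 i \sqrt{3737}$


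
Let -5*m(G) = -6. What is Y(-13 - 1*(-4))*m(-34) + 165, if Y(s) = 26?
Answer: 981/5 ≈ 196.20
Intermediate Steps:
m(G) = 6/5 (m(G) = -⅕*(-6) = 6/5)
Y(-13 - 1*(-4))*m(-34) + 165 = 26*(6/5) + 165 = 156/5 + 165 = 981/5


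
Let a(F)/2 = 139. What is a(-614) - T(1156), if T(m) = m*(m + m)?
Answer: -2672394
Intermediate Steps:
T(m) = 2*m² (T(m) = m*(2*m) = 2*m²)
a(F) = 278 (a(F) = 2*139 = 278)
a(-614) - T(1156) = 278 - 2*1156² = 278 - 2*1336336 = 278 - 1*2672672 = 278 - 2672672 = -2672394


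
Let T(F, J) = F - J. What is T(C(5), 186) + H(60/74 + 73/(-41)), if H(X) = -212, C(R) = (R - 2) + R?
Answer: -390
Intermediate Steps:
C(R) = -2 + 2*R (C(R) = (-2 + R) + R = -2 + 2*R)
T(C(5), 186) + H(60/74 + 73/(-41)) = ((-2 + 2*5) - 1*186) - 212 = ((-2 + 10) - 186) - 212 = (8 - 186) - 212 = -178 - 212 = -390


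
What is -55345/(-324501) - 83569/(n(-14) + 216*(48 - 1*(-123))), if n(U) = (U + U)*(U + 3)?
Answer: -25056954889/12085715244 ≈ -2.0733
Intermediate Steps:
n(U) = 2*U*(3 + U) (n(U) = (2*U)*(3 + U) = 2*U*(3 + U))
-55345/(-324501) - 83569/(n(-14) + 216*(48 - 1*(-123))) = -55345/(-324501) - 83569/(2*(-14)*(3 - 14) + 216*(48 - 1*(-123))) = -55345*(-1/324501) - 83569/(2*(-14)*(-11) + 216*(48 + 123)) = 55345/324501 - 83569/(308 + 216*171) = 55345/324501 - 83569/(308 + 36936) = 55345/324501 - 83569/37244 = -25056954889/12085715244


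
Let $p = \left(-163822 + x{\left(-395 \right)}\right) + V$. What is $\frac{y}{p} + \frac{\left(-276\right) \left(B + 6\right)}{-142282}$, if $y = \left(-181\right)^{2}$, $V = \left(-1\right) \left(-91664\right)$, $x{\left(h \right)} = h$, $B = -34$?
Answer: $- \frac{372999299}{737356139} \approx -0.50586$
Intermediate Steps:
$V = 91664$
$y = 32761$
$p = -72553$ ($p = \left(-163822 - 395\right) + 91664 = -164217 + 91664 = -72553$)
$\frac{y}{p} + \frac{\left(-276\right) \left(B + 6\right)}{-142282} = \frac{32761}{-72553} + \frac{\left(-276\right) \left(-34 + 6\right)}{-142282} = 32761 \left(- \frac{1}{72553}\right) + \left(-276\right) \left(-28\right) \left(- \frac{1}{142282}\right) = - \frac{32761}{72553} + 7728 \left(- \frac{1}{142282}\right) = - \frac{32761}{72553} - \frac{552}{10163} = - \frac{372999299}{737356139}$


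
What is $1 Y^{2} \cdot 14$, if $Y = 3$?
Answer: $126$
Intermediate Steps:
$1 Y^{2} \cdot 14 = 1 \cdot 3^{2} \cdot 14 = 1 \cdot 9 \cdot 14 = 9 \cdot 14 = 126$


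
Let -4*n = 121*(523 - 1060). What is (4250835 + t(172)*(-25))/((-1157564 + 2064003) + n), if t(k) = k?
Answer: 16986140/3690733 ≈ 4.6024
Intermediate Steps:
n = 64977/4 (n = -121*(523 - 1060)/4 = -121*(-537)/4 = -¼*(-64977) = 64977/4 ≈ 16244.)
(4250835 + t(172)*(-25))/((-1157564 + 2064003) + n) = (4250835 + 172*(-25))/((-1157564 + 2064003) + 64977/4) = (4250835 - 4300)/(906439 + 64977/4) = 4246535/(3690733/4) = 4246535*(4/3690733) = 16986140/3690733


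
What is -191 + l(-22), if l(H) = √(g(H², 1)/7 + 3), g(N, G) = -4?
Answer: -191 + √119/7 ≈ -189.44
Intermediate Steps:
l(H) = √119/7 (l(H) = √(-4/7 + 3) = √(17/7) = √119/7)
-191 + l(-22) = -191 + √119/7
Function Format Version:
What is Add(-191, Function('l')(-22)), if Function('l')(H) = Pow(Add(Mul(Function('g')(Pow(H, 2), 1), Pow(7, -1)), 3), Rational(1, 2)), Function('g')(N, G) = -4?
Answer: Add(-191, Mul(Rational(1, 7), Pow(119, Rational(1, 2)))) ≈ -189.44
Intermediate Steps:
Function('l')(H) = Mul(Rational(1, 7), Pow(119, Rational(1, 2))) (Function('l')(H) = Pow(Add(Mul(-4, Pow(7, -1)), 3), Rational(1, 2)) = Pow(Add(Mul(-4, Rational(1, 7)), 3), Rational(1, 2)) = Pow(Add(Rational(-4, 7), 3), Rational(1, 2)) = Pow(Rational(17, 7), Rational(1, 2)) = Mul(Rational(1, 7), Pow(119, Rational(1, 2))))
Add(-191, Function('l')(-22)) = Add(-191, Mul(Rational(1, 7), Pow(119, Rational(1, 2))))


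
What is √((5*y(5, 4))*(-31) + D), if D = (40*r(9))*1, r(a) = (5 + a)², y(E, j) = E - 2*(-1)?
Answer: √6755 ≈ 82.189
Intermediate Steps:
y(E, j) = 2 + E (y(E, j) = E + 2 = 2 + E)
D = 7840 (D = (40*(5 + 9)²)*1 = (40*14²)*1 = (40*196)*1 = 7840*1 = 7840)
√((5*y(5, 4))*(-31) + D) = √((5*(2 + 5))*(-31) + 7840) = √((5*7)*(-31) + 7840) = √(35*(-31) + 7840) = √(-1085 + 7840) = √6755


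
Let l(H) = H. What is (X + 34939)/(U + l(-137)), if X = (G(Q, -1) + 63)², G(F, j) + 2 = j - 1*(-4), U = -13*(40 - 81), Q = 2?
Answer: 39035/396 ≈ 98.573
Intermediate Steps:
U = 533 (U = -13*(-41) = 533)
G(F, j) = 2 + j (G(F, j) = -2 + (j - 1*(-4)) = -2 + (j + 4) = -2 + (4 + j) = 2 + j)
X = 4096 (X = ((2 - 1) + 63)² = (1 + 63)² = 64² = 4096)
(X + 34939)/(U + l(-137)) = (4096 + 34939)/(533 - 137) = 39035/396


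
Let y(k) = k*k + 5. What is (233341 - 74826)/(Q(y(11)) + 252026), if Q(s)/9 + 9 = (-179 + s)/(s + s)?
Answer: 4438420/7054407 ≈ 0.62917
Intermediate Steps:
y(k) = 5 + k² (y(k) = k² + 5 = 5 + k²)
Q(s) = -81 + 9*(-179 + s)/(2*s) (Q(s) = -81 + 9*((-179 + s)/(s + s)) = -81 + 9*((-179 + s)/((2*s))) = -81 + 9*((-179 + s)*(1/(2*s))) = -81 + 9*((-179 + s)/(2*s)) = -81 + 9*(-179 + s)/(2*s))
(233341 - 74826)/(Q(y(11)) + 252026) = (233341 - 74826)/(9*(-179 - 17*(5 + 11²))/(2*(5 + 11²)) + 252026) = 158515/(9*(-179 - 17*(5 + 121))/(2*(5 + 121)) + 252026) = 158515/((9/2)*(-179 - 17*126)/126 + 252026) = 158515/((9/2)*(1/126)*(-179 - 2142) + 252026) = 158515/((9/2)*(1/126)*(-2321) + 252026) = 158515/(-2321/28 + 252026) = 158515/(7054407/28) = 158515*(28/7054407) = 4438420/7054407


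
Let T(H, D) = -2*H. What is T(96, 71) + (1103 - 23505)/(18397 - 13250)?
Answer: -1010626/5147 ≈ -196.35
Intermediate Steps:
T(96, 71) + (1103 - 23505)/(18397 - 13250) = -2*96 + (1103 - 23505)/(18397 - 13250) = -192 - 22402/5147 = -1010626/5147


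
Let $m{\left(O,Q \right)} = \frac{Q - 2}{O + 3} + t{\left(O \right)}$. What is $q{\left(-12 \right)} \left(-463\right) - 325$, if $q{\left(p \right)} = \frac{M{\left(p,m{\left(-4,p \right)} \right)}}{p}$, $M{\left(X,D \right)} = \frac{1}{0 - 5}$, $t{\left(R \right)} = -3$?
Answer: $- \frac{19963}{60} \approx -332.72$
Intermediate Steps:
$m{\left(O,Q \right)} = -3 + \frac{-2 + Q}{3 + O}$ ($m{\left(O,Q \right)} = \frac{Q - 2}{O + 3} - 3 = \frac{-2 + Q}{3 + O} - 3 = -3 + \frac{-2 + Q}{3 + O}$)
$M{\left(X,D \right)} = - \frac{1}{5}$ ($M{\left(X,D \right)} = \frac{1}{-5} = - \frac{1}{5}$)
$q{\left(p \right)} = - \frac{1}{5 p}$
$q{\left(-12 \right)} \left(-463\right) - 325 = - \frac{1}{5 \left(-12\right)} \left(-463\right) - 325 = \left(- \frac{1}{5}\right) \left(- \frac{1}{12}\right) \left(-463\right) - 325 = \frac{1}{60} \left(-463\right) - 325 = - \frac{463}{60} - 325 = - \frac{19963}{60}$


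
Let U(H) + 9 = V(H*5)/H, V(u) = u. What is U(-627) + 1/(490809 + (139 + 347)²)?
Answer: -2908019/727005 ≈ -4.0000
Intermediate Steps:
U(H) = -4 (U(H) = -9 + (H*5)/H = -9 + (5*H)/H = -9 + 5 = -4)
U(-627) + 1/(490809 + (139 + 347)²) = -4 + 1/(490809 + (139 + 347)²) = -4 + 1/(490809 + 486²) = -4 + 1/(490809 + 236196) = -4 + 1/727005 = -2908019/727005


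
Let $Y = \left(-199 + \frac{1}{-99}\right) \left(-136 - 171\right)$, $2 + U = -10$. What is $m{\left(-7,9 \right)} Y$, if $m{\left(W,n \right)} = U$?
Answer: $- \frac{24194056}{33} \approx -7.3315 \cdot 10^{5}$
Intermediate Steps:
$U = -12$ ($U = -2 - 10 = -12$)
$m{\left(W,n \right)} = -12$
$Y = \frac{6048514}{99}$ ($Y = \left(-199 - \frac{1}{99}\right) \left(-307\right) = \left(- \frac{19702}{99}\right) \left(-307\right) = \frac{6048514}{99} \approx 61096.0$)
$m{\left(-7,9 \right)} Y = \left(-12\right) \frac{6048514}{99} = - \frac{24194056}{33}$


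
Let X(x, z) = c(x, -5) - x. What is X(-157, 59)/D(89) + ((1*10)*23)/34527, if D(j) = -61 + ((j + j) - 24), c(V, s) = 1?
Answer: 1825552/1070337 ≈ 1.7056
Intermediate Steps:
X(x, z) = 1 - x
D(j) = -85 + 2*j (D(j) = -61 + (2*j - 24) = -61 + (-24 + 2*j) = -85 + 2*j)
X(-157, 59)/D(89) + ((1*10)*23)/34527 = (1 - 1*(-157))/(-85 + 2*89) + ((1*10)*23)/34527 = (1 + 157)/(-85 + 178) + (10*23)*(1/34527) = 158/93 + 230*(1/34527) = 158*(1/93) + 230/34527 = 158/93 + 230/34527 = 1825552/1070337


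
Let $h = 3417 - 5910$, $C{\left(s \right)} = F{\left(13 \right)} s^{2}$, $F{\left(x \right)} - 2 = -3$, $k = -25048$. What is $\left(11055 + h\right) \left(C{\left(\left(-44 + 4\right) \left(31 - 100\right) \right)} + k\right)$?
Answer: $-65436352176$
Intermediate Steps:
$F{\left(x \right)} = -1$ ($F{\left(x \right)} = 2 - 3 = -1$)
$C{\left(s \right)} = - s^{2}$
$h = -2493$
$\left(11055 + h\right) \left(C{\left(\left(-44 + 4\right) \left(31 - 100\right) \right)} + k\right) = \left(11055 - 2493\right) \left(- \left(\left(-44 + 4\right) \left(31 - 100\right)\right)^{2} - 25048\right) = 8562 \left(- \left(\left(-40\right) \left(-69\right)\right)^{2} - 25048\right) = 8562 \left(- 2760^{2} - 25048\right) = 8562 \left(\left(-1\right) 7617600 - 25048\right) = 8562 \left(-7617600 - 25048\right) = 8562 \left(-7642648\right) = -65436352176$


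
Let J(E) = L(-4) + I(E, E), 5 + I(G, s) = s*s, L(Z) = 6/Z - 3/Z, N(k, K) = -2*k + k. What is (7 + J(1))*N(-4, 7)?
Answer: 9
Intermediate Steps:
N(k, K) = -k
L(Z) = 3/Z
I(G, s) = -5 + s² (I(G, s) = -5 + s*s = -5 + s²)
J(E) = -23/4 + E² (J(E) = 3/(-4) + (-5 + E²) = 3*(-¼) + (-5 + E²) = -¾ + (-5 + E²) = -23/4 + E²)
(7 + J(1))*N(-4, 7) = (7 + (-23/4 + 1²))*(-1*(-4)) = (7 + (-23/4 + 1))*4 = (7 - 19/4)*4 = (9/4)*4 = 9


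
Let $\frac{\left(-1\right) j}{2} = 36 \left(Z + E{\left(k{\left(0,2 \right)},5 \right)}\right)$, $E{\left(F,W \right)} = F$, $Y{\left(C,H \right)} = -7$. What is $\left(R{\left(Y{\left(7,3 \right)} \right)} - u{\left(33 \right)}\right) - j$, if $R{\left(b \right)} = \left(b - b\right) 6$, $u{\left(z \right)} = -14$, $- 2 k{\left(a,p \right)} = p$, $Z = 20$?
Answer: $1382$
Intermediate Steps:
$k{\left(a,p \right)} = - \frac{p}{2}$
$R{\left(b \right)} = 0$ ($R{\left(b \right)} = 0 \cdot 6 = 0$)
$j = -1368$ ($j = - 2 \cdot 36 \left(20 - 1\right) = - 2 \cdot 36 \cdot 19 = \left(-2\right) 684 = -1368$)
$\left(R{\left(Y{\left(7,3 \right)} \right)} - u{\left(33 \right)}\right) - j = \left(0 - -14\right) - -1368 = \left(0 + 14\right) + 1368 = 14 + 1368 = 1382$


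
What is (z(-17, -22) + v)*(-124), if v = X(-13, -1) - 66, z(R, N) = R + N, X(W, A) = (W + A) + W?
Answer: 16368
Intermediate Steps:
X(W, A) = A + 2*W (X(W, A) = (A + W) + W = A + 2*W)
z(R, N) = N + R
v = -93 (v = (-1 + 2*(-13)) - 66 = (-1 - 26) - 66 = -27 - 66 = -93)
(z(-17, -22) + v)*(-124) = ((-22 - 17) - 93)*(-124) = (-39 - 93)*(-124) = -132*(-124) = 16368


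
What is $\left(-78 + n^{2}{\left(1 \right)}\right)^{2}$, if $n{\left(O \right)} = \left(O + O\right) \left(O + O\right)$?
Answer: $3844$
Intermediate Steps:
$n{\left(O \right)} = 4 O^{2}$ ($n{\left(O \right)} = 2 O 2 O = 4 O^{2}$)
$\left(-78 + n^{2}{\left(1 \right)}\right)^{2} = \left(-78 + \left(4 \cdot 1^{2}\right)^{2}\right)^{2} = \left(-78 + \left(4 \cdot 1\right)^{2}\right)^{2} = \left(-78 + 4^{2}\right)^{2} = \left(-78 + 16\right)^{2} = \left(-62\right)^{2} = 3844$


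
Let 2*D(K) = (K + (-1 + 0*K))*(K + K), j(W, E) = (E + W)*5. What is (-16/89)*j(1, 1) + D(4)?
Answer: 908/89 ≈ 10.202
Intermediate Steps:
j(W, E) = 5*E + 5*W
D(K) = K*(-1 + K) (D(K) = ((K + (-1 + 0*K))*(K + K))/2 = ((K + (-1 + 0))*(2*K))/2 = ((K - 1)*(2*K))/2 = ((-1 + K)*(2*K))/2 = (2*K*(-1 + K))/2 = K*(-1 + K))
(-16/89)*j(1, 1) + D(4) = (-16/89)*(5*1 + 5*1) + 4*(-1 + 4) = (-16*1/89)*(5 + 5) + 4*3 = -16/89*10 + 12 = -160/89 + 12 = 908/89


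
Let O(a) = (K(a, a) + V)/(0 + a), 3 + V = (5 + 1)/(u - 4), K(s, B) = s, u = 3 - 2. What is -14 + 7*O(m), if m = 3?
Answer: -56/3 ≈ -18.667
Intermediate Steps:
u = 1
V = -5 (V = -3 + (5 + 1)/(1 - 4) = -3 + 6/(-3) = -3 + 6*(-⅓) = -3 - 2 = -5)
O(a) = (-5 + a)/a (O(a) = (a - 5)/(0 + a) = (-5 + a)/a)
-14 + 7*O(m) = -14 + 7*((-5 + 3)/3) = -14 + 7*((⅓)*(-2)) = -14 + 7*(-⅔) = -14 - 14/3 = -56/3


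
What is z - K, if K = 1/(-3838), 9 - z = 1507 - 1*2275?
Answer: 2982127/3838 ≈ 777.00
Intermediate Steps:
z = 777 (z = 9 - (1507 - 1*2275) = 9 - (1507 - 2275) = 9 - 1*(-768) = 9 + 768 = 777)
K = -1/3838 ≈ -0.00026055
z - K = 777 - 1*(-1/3838) = 777 + 1/3838 = 2982127/3838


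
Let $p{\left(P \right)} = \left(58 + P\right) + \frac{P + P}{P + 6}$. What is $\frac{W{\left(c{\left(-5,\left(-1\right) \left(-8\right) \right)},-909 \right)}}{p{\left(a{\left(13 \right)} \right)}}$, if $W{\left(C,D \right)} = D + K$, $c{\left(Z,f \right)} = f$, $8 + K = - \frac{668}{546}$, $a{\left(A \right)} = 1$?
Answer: $- \frac{50135}{3237} \approx -15.488$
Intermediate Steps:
$K = - \frac{2518}{273}$ ($K = -8 - \frac{668}{546} = -8 - \frac{334}{273} = - \frac{2518}{273} \approx -9.2234$)
$p{\left(P \right)} = 58 + P + \frac{2 P}{6 + P}$ ($p{\left(P \right)} = \left(58 + P\right) + \frac{2 P}{6 + P} = 58 + P + \frac{2 P}{6 + P}$)
$W{\left(C,D \right)} = - \frac{2518}{273} + D$ ($W{\left(C,D \right)} = D - \frac{2518}{273} = - \frac{2518}{273} + D$)
$\frac{W{\left(c{\left(-5,\left(-1\right) \left(-8\right) \right)},-909 \right)}}{p{\left(a{\left(13 \right)} \right)}} = \frac{- \frac{2518}{273} - 909}{\frac{1}{6 + 1} \left(348 + 1^{2} + 66 \cdot 1\right)} = - \frac{250675}{273 \frac{348 + 1 + 66}{7}} = - \frac{250675}{273 \cdot \frac{1}{7} \cdot 415} = - \frac{250675}{273 \cdot \frac{415}{7}} = \left(- \frac{250675}{273}\right) \frac{7}{415} = - \frac{50135}{3237}$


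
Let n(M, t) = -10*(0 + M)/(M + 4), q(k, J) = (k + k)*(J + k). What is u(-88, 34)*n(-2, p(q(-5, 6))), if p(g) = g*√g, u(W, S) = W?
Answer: -880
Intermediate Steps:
q(k, J) = 2*k*(J + k) (q(k, J) = (2*k)*(J + k) = 2*k*(J + k))
p(g) = g^(3/2)
n(M, t) = -10*M/(4 + M)
u(-88, 34)*n(-2, p(q(-5, 6))) = -(-880)*(-2)/(4 - 2) = -(-880)*(-2)/2 = -88*10 = -880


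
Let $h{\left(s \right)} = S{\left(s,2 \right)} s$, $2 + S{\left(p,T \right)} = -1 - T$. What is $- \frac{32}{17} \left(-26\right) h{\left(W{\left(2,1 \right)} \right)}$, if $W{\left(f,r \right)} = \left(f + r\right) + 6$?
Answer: $- \frac{37440}{17} \approx -2202.4$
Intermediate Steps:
$S{\left(p,T \right)} = -3 - T$ ($S{\left(p,T \right)} = -2 - \left(1 + T\right) = -3 - T$)
$W{\left(f,r \right)} = 6 + f + r$
$h{\left(s \right)} = - 5 s$ ($h{\left(s \right)} = \left(-3 - 2\right) s = - 5 s$)
$- \frac{32}{17} \left(-26\right) h{\left(W{\left(2,1 \right)} \right)} = - \frac{32}{17} \left(-26\right) \left(- 5 \left(6 + 2 + 1\right)\right) = \left(-32\right) \frac{1}{17} \left(-26\right) \left(\left(-5\right) 9\right) = \left(- \frac{32}{17}\right) \left(-26\right) \left(-45\right) = \frac{832}{17} \left(-45\right) = - \frac{37440}{17}$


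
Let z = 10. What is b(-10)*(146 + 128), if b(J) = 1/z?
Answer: 137/5 ≈ 27.400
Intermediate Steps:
b(J) = 1/10
b(-10)*(146 + 128) = (146 + 128)/10 = (1/10)*274 = 137/5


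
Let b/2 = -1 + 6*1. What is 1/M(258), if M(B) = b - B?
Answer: -1/248 ≈ -0.0040323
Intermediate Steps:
b = 10 (b = 2*(-1 + 6*1) = 2*(-1 + 6) = 2*5 = 10)
M(B) = 10 - B
1/M(258) = 1/(10 - 1*258) = 1/(10 - 258) = 1/(-248) = -1/248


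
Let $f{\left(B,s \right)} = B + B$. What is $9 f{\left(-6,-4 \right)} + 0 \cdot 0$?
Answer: $-108$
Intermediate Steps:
$f{\left(B,s \right)} = 2 B$
$9 f{\left(-6,-4 \right)} + 0 \cdot 0 = 9 \cdot 2 \left(-6\right) + 0 \cdot 0 = 9 \left(-12\right) + 0 = -108 + 0 = -108$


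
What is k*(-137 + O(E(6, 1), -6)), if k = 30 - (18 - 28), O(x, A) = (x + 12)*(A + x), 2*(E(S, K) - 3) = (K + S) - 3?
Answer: -6160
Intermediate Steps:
E(S, K) = 3/2 + K/2 + S/2 (E(S, K) = 3 + ((K + S) - 3)/2 = 3 + (-3 + K + S)/2 = 3 + (-3/2 + K/2 + S/2) = 3/2 + K/2 + S/2)
O(x, A) = (12 + x)*(A + x)
k = 40 (k = 30 - 1*(-10) = 30 + 10 = 40)
k*(-137 + O(E(6, 1), -6)) = 40*(-137 + ((3/2 + (½)*1 + (½)*6)² + 12*(-6) + 12*(3/2 + (½)*1 + (½)*6) - 6*(3/2 + (½)*1 + (½)*6))) = 40*(-137 + ((3/2 + ½ + 3)² - 72 + 12*(3/2 + ½ + 3) - 6*(3/2 + ½ + 3))) = 40*(-137 + (5² - 72 + 12*5 - 6*5)) = 40*(-137 + (25 - 72 + 60 - 30)) = 40*(-137 - 17) = 40*(-154) = -6160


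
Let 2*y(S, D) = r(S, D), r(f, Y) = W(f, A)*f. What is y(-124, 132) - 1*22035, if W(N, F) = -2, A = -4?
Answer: -21911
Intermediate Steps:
r(f, Y) = -2*f
y(S, D) = -S (y(S, D) = (-2*S)/2 = -S)
y(-124, 132) - 1*22035 = -1*(-124) - 1*22035 = 124 - 22035 = -21911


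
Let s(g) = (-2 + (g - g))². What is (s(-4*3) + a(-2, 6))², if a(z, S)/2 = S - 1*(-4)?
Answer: 576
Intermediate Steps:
s(g) = 4 (s(g) = (-2 + 0)² = (-2)² = 4)
a(z, S) = 8 + 2*S (a(z, S) = 2*(S - 1*(-4)) = 2*(S + 4) = 2*(4 + S) = 8 + 2*S)
(s(-4*3) + a(-2, 6))² = (4 + (8 + 2*6))² = (4 + (8 + 12))² = (4 + 20)² = 24² = 576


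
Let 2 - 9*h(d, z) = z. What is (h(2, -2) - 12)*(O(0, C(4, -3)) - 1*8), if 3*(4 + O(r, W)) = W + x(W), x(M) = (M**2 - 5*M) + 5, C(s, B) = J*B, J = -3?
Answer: -1456/27 ≈ -53.926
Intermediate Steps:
h(d, z) = 2/9 - z/9
C(s, B) = -3*B
x(M) = 5 + M**2 - 5*M
O(r, W) = -7/3 - 4*W/3 + W**2/3 (O(r, W) = -4 + (W + (5 + W**2 - 5*W))/3 = -4 + (5 + W**2 - 4*W)/3 = -4 + (5/3 - 4*W/3 + W**2/3) = -7/3 - 4*W/3 + W**2/3)
(h(2, -2) - 12)*(O(0, C(4, -3)) - 1*8) = ((2/9 - 1/9*(-2)) - 12)*((-7/3 - (-4)*(-3) + (-3*(-3))**2/3) - 1*8) = ((2/9 + 2/9) - 12)*((-7/3 - 4/3*9 + (1/3)*9**2) - 8) = (4/9 - 12)*((-7/3 - 12 + (1/3)*81) - 8) = -104*((-7/3 - 12 + 27) - 8)/9 = -104*(38/3 - 8)/9 = -104/9*14/3 = -1456/27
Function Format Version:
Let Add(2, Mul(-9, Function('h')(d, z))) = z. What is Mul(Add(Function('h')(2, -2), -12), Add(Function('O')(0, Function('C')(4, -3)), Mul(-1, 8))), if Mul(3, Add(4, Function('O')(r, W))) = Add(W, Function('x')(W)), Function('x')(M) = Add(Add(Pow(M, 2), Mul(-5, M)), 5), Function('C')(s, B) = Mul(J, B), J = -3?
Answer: Rational(-1456, 27) ≈ -53.926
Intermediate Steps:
Function('h')(d, z) = Add(Rational(2, 9), Mul(Rational(-1, 9), z))
Function('C')(s, B) = Mul(-3, B)
Function('x')(M) = Add(5, Pow(M, 2), Mul(-5, M))
Function('O')(r, W) = Add(Rational(-7, 3), Mul(Rational(-4, 3), W), Mul(Rational(1, 3), Pow(W, 2))) (Function('O')(r, W) = Add(-4, Mul(Rational(1, 3), Add(W, Add(5, Pow(W, 2), Mul(-5, W))))) = Add(-4, Mul(Rational(1, 3), Add(5, Pow(W, 2), Mul(-4, W)))) = Add(-4, Add(Rational(5, 3), Mul(Rational(-4, 3), W), Mul(Rational(1, 3), Pow(W, 2)))) = Add(Rational(-7, 3), Mul(Rational(-4, 3), W), Mul(Rational(1, 3), Pow(W, 2))))
Mul(Add(Function('h')(2, -2), -12), Add(Function('O')(0, Function('C')(4, -3)), Mul(-1, 8))) = Mul(Add(Add(Rational(2, 9), Mul(Rational(-1, 9), -2)), -12), Add(Add(Rational(-7, 3), Mul(Rational(-4, 3), Mul(-3, -3)), Mul(Rational(1, 3), Pow(Mul(-3, -3), 2))), Mul(-1, 8))) = Mul(Add(Add(Rational(2, 9), Rational(2, 9)), -12), Add(Add(Rational(-7, 3), Mul(Rational(-4, 3), 9), Mul(Rational(1, 3), Pow(9, 2))), -8)) = Mul(Add(Rational(4, 9), -12), Add(Add(Rational(-7, 3), -12, Mul(Rational(1, 3), 81)), -8)) = Mul(Rational(-104, 9), Add(Add(Rational(-7, 3), -12, 27), -8)) = Mul(Rational(-104, 9), Add(Rational(38, 3), -8)) = Mul(Rational(-104, 9), Rational(14, 3)) = Rational(-1456, 27)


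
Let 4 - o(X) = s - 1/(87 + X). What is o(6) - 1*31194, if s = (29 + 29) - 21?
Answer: -2904110/93 ≈ -31227.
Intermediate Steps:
s = 37 (s = 58 - 21 = 37)
o(X) = -33 + 1/(87 + X) (o(X) = 4 - (37 - 1/(87 + X)) = 4 + (-37 + 1/(87 + X)) = -33 + 1/(87 + X))
o(6) - 1*31194 = (-2870 - 33*6)/(87 + 6) - 1*31194 = (-2870 - 198)/93 - 31194 = (1/93)*(-3068) - 31194 = -3068/93 - 31194 = -2904110/93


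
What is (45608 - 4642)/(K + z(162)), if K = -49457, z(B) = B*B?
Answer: -40966/23213 ≈ -1.7648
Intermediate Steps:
z(B) = B**2
(45608 - 4642)/(K + z(162)) = (45608 - 4642)/(-49457 + 162**2) = 40966/(-49457 + 26244) = 40966/(-23213) = 40966*(-1/23213) = -40966/23213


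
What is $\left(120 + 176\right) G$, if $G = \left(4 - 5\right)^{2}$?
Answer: $296$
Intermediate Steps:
$G = 1$ ($G = \left(-1\right)^{2} = 1$)
$\left(120 + 176\right) G = \left(120 + 176\right) 1 = 296 \cdot 1 = 296$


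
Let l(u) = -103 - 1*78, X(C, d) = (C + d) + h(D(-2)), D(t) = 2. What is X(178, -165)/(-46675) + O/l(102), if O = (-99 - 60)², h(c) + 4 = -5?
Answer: -1179991399/8448175 ≈ -139.67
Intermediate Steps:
h(c) = -9 (h(c) = -4 - 5 = -9)
X(C, d) = -9 + C + d (X(C, d) = (C + d) - 9 = -9 + C + d)
l(u) = -181 (l(u) = -103 - 78 = -181)
O = 25281 (O = (-159)² = 25281)
X(178, -165)/(-46675) + O/l(102) = (-9 + 178 - 165)/(-46675) + 25281/(-181) = 4*(-1/46675) + 25281*(-1/181) = -4/46675 - 25281/181 = -1179991399/8448175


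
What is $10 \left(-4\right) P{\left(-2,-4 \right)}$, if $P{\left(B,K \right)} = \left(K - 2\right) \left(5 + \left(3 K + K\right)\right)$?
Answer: $-2640$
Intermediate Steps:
$P{\left(B,K \right)} = \left(-2 + K\right) \left(5 + 4 K\right)$ ($P{\left(B,K \right)} = \left(K - 2\right) \left(5 + 4 K\right) = \left(-2 + K\right) \left(5 + 4 K\right)$)
$10 \left(-4\right) P{\left(-2,-4 \right)} = 10 \left(-4\right) \left(-10 - -12 + 4 \left(-4\right)^{2}\right) = - 40 \left(-10 + 12 + 4 \cdot 16\right) = - 40 \left(-10 + 12 + 64\right) = \left(-40\right) 66 = -2640$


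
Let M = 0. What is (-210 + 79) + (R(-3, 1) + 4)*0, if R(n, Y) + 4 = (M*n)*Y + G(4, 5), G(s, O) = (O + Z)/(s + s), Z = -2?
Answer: -131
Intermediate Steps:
G(s, O) = (-2 + O)/(2*s) (G(s, O) = (O - 2)/(s + s) = (-2 + O)/((2*s)) = (-2 + O)*(1/(2*s)) = (-2 + O)/(2*s))
R(n, Y) = -29/8 (R(n, Y) = -4 + ((0*n)*Y + (1/2)*(-2 + 5)/4) = -4 + (0*Y + (1/2)*(1/4)*3) = -4 + (0 + 3/8) = -4 + 3/8 = -29/8)
(-210 + 79) + (R(-3, 1) + 4)*0 = (-210 + 79) + (-29/8 + 4)*0 = -131 + (3/8)*0 = -131 + 0 = -131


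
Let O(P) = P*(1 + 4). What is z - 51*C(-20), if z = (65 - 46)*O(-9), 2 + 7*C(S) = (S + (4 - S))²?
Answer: -957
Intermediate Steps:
O(P) = 5*P (O(P) = P*5 = 5*P)
C(S) = 2 (C(S) = -2/7 + (S + (4 - S))²/7 = -2/7 + (⅐)*4² = -2/7 + (⅐)*16 = -2/7 + 16/7 = 2)
z = -855 (z = (65 - 46)*(5*(-9)) = 19*(-45) = -855)
z - 51*C(-20) = -855 - 51*2 = -855 - 1*102 = -855 - 102 = -957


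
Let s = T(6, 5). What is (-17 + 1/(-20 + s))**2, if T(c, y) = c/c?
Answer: 104976/361 ≈ 290.79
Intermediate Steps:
T(c, y) = 1
s = 1
(-17 + 1/(-20 + s))**2 = (-17 + 1/(-20 + 1))**2 = (-17 + 1/(-19))**2 = (-17 - 1/19)**2 = (-324/19)**2 = 104976/361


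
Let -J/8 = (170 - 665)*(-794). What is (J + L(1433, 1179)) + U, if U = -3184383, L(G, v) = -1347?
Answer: -6329970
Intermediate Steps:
J = -3144240 (J = -8*(170 - 665)*(-794) = -(-3960)*(-794) = -8*393030 = -3144240)
(J + L(1433, 1179)) + U = (-3144240 - 1347) - 3184383 = -3145587 - 3184383 = -6329970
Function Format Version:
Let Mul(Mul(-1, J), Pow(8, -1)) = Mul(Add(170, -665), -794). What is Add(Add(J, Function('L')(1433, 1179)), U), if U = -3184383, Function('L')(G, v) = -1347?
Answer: -6329970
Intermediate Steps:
J = -3144240 (J = Mul(-8, Mul(Add(170, -665), -794)) = Mul(-8, Mul(-495, -794)) = Mul(-8, 393030) = -3144240)
Add(Add(J, Function('L')(1433, 1179)), U) = Add(Add(-3144240, -1347), -3184383) = Add(-3145587, -3184383) = -6329970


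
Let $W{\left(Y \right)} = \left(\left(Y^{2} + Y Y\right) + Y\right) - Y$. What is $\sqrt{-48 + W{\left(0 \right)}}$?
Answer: $4 i \sqrt{3} \approx 6.9282 i$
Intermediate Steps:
$W{\left(Y \right)} = 2 Y^{2}$ ($W{\left(Y \right)} = \left(\left(Y^{2} + Y^{2}\right) + Y\right) - Y = \left(2 Y^{2} + Y\right) - Y = \left(Y + 2 Y^{2}\right) - Y = 2 Y^{2}$)
$\sqrt{-48 + W{\left(0 \right)}} = \sqrt{-48 + 2 \cdot 0^{2}} = \sqrt{-48 + 2 \cdot 0} = \sqrt{-48 + 0} = \sqrt{-48} = 4 i \sqrt{3}$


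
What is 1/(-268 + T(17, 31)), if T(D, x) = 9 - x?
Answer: -1/290 ≈ -0.0034483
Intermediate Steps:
1/(-268 + T(17, 31)) = 1/(-268 + (9 - 1*31)) = 1/(-268 + (9 - 31)) = 1/(-268 - 22) = 1/(-290) = -1/290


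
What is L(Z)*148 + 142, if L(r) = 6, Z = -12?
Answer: 1030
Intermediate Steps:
L(Z)*148 + 142 = 6*148 + 142 = 888 + 142 = 1030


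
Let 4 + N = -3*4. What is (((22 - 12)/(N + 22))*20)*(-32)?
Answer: -3200/3 ≈ -1066.7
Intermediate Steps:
N = -16 (N = -4 - 3*4 = -4 - 12 = -16)
(((22 - 12)/(N + 22))*20)*(-32) = (((22 - 12)/(-16 + 22))*20)*(-32) = ((10/6)*20)*(-32) = ((10*(⅙))*20)*(-32) = ((5/3)*20)*(-32) = (100/3)*(-32) = -3200/3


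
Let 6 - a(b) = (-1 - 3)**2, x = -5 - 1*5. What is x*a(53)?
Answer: 100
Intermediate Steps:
x = -10 (x = -5 - 5 = -10)
a(b) = -10 (a(b) = 6 - (-1 - 3)**2 = 6 - 1*(-4)**2 = 6 - 1*16 = 6 - 16 = -10)
x*a(53) = -10*(-10) = 100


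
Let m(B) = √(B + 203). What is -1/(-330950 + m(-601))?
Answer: 165475/54763951449 + I*√398/109527902898 ≈ 3.0216e-6 + 1.8214e-10*I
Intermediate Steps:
m(B) = √(203 + B)
-1/(-330950 + m(-601)) = -1/(-330950 + √(203 - 601)) = -1/(-330950 + √(-398)) = -1/(-330950 + I*√398)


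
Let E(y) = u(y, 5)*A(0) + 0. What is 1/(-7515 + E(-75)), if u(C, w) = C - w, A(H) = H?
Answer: -1/7515 ≈ -0.00013307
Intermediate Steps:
E(y) = 0 (E(y) = (y - 1*5)*0 + 0 = (y - 5)*0 + 0 = (-5 + y)*0 + 0 = 0 + 0 = 0)
1/(-7515 + E(-75)) = 1/(-7515 + 0) = 1/(-7515) = -1/7515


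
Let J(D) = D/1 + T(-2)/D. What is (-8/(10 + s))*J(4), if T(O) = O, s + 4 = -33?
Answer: 28/27 ≈ 1.0370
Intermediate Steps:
s = -37 (s = -4 - 33 = -37)
J(D) = D - 2/D (J(D) = D/1 - 2/D = D*1 - 2/D = D - 2/D)
(-8/(10 + s))*J(4) = (-8/(10 - 37))*(4 - 2/4) = (-8/(-27))*(4 - 2*¼) = (-8*(-1/27))*(4 - ½) = (8/27)*(7/2) = 28/27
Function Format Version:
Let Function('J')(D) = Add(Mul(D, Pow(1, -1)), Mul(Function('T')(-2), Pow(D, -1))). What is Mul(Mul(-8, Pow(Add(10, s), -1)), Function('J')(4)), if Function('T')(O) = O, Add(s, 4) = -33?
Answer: Rational(28, 27) ≈ 1.0370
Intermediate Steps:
s = -37 (s = Add(-4, -33) = -37)
Function('J')(D) = Add(D, Mul(-2, Pow(D, -1))) (Function('J')(D) = Add(Mul(D, Pow(1, -1)), Mul(-2, Pow(D, -1))) = Add(Mul(D, 1), Mul(-2, Pow(D, -1))) = Add(D, Mul(-2, Pow(D, -1))))
Mul(Mul(-8, Pow(Add(10, s), -1)), Function('J')(4)) = Mul(Mul(-8, Pow(Add(10, -37), -1)), Add(4, Mul(-2, Pow(4, -1)))) = Mul(Mul(-8, Pow(-27, -1)), Add(4, Mul(-2, Rational(1, 4)))) = Mul(Mul(-8, Rational(-1, 27)), Add(4, Rational(-1, 2))) = Mul(Rational(8, 27), Rational(7, 2)) = Rational(28, 27)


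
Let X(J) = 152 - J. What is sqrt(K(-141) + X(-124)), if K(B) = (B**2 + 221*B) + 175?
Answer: 7*I*sqrt(221) ≈ 104.06*I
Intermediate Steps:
K(B) = 175 + B**2 + 221*B
sqrt(K(-141) + X(-124)) = sqrt((175 + (-141)**2 + 221*(-141)) + (152 - 1*(-124))) = sqrt((175 + 19881 - 31161) + (152 + 124)) = sqrt(-11105 + 276) = sqrt(-10829) = 7*I*sqrt(221)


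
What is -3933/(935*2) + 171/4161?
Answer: -281499/136510 ≈ -2.0621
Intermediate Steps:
-3933/(935*2) + 171/4161 = -3933/1870 + 171*(1/4161) = -3933*1/1870 + 3/73 = -3933/1870 + 3/73 = -281499/136510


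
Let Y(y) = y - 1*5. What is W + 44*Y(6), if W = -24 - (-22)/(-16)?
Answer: 149/8 ≈ 18.625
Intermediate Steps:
Y(y) = -5 + y (Y(y) = y - 5 = -5 + y)
W = -203/8 (W = -24 - (-22)*(-1)/16 = -24 - 1*11/8 = -24 - 11/8 = -203/8 ≈ -25.375)
W + 44*Y(6) = -203/8 + 44*(-5 + 6) = -203/8 + 44*1 = -203/8 + 44 = 149/8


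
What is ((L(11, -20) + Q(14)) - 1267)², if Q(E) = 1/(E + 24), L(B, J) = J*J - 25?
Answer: 1148871025/1444 ≈ 7.9562e+5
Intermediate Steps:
L(B, J) = -25 + J² (L(B, J) = J² - 25 = -25 + J²)
Q(E) = 1/(24 + E)
((L(11, -20) + Q(14)) - 1267)² = (((-25 + (-20)²) + 1/(24 + 14)) - 1267)² = (((-25 + 400) + 1/38) - 1267)² = ((375 + 1/38) - 1267)² = (14251/38 - 1267)² = (-33895/38)² = 1148871025/1444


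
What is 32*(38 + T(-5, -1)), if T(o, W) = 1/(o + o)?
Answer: 6064/5 ≈ 1212.8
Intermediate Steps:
T(o, W) = 1/(2*o)
32*(38 + T(-5, -1)) = 32*(38 + (½)/(-5)) = 32*(38 + (½)*(-⅕)) = 32*(38 - ⅒) = 32*(379/10) = 6064/5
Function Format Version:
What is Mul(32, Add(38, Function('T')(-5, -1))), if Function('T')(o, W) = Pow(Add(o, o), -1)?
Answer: Rational(6064, 5) ≈ 1212.8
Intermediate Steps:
Function('T')(o, W) = Mul(Rational(1, 2), Pow(o, -1)) (Function('T')(o, W) = Pow(Mul(2, o), -1) = Mul(Rational(1, 2), Pow(o, -1)))
Mul(32, Add(38, Function('T')(-5, -1))) = Mul(32, Add(38, Mul(Rational(1, 2), Pow(-5, -1)))) = Mul(32, Add(38, Mul(Rational(1, 2), Rational(-1, 5)))) = Mul(32, Add(38, Rational(-1, 10))) = Mul(32, Rational(379, 10)) = Rational(6064, 5)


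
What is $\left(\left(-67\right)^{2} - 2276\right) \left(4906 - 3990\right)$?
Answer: $2027108$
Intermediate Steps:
$\left(\left(-67\right)^{2} - 2276\right) \left(4906 - 3990\right) = \left(4489 - 2276\right) 916 = 2213 \cdot 916 = 2027108$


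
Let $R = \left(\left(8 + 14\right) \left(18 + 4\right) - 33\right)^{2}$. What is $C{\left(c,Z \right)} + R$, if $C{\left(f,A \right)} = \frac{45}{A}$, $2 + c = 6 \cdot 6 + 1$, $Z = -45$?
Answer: $203400$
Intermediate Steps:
$c = 35$ ($c = -2 + \left(6 \cdot 6 + 1\right) = -2 + \left(36 + 1\right) = -2 + 37 = 35$)
$R = 203401$ ($R = \left(22 \cdot 22 - 33\right)^{2} = \left(484 - 33\right)^{2} = 451^{2} = 203401$)
$C{\left(c,Z \right)} + R = \frac{45}{-45} + 203401 = 45 \left(- \frac{1}{45}\right) + 203401 = -1 + 203401 = 203400$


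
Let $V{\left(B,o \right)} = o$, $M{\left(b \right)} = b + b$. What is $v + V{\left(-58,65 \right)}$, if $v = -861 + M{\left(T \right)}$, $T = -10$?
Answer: $-816$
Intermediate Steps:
$M{\left(b \right)} = 2 b$
$v = -881$ ($v = -861 + 2 \left(-10\right) = -861 - 20 = -881$)
$v + V{\left(-58,65 \right)} = -881 + 65 = -816$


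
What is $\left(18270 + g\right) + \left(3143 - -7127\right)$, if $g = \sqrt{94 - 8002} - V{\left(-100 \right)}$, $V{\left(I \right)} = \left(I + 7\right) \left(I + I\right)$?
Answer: $9940 + 2 i \sqrt{1977} \approx 9940.0 + 88.927 i$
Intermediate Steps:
$V{\left(I \right)} = 2 I \left(7 + I\right)$ ($V{\left(I \right)} = \left(7 + I\right) 2 I = 2 I \left(7 + I\right)$)
$g = -18600 + 2 i \sqrt{1977}$ ($g = \sqrt{94 - 8002} - 2 \left(-100\right) \left(7 - 100\right) = \sqrt{-7908} - 2 \left(-100\right) \left(-93\right) = 2 i \sqrt{1977} - 18600 = -18600 + 2 i \sqrt{1977} \approx -18600.0 + 88.927 i$)
$\left(18270 + g\right) + \left(3143 - -7127\right) = \left(18270 - \left(18600 - 2 i \sqrt{1977}\right)\right) + \left(3143 - -7127\right) = \left(-330 + 2 i \sqrt{1977}\right) + \left(3143 + 7127\right) = \left(-330 + 2 i \sqrt{1977}\right) + 10270 = 9940 + 2 i \sqrt{1977}$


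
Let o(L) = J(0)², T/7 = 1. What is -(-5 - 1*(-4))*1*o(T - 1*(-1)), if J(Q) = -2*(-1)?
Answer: 4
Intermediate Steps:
T = 7 (T = 7*1 = 7)
J(Q) = 2
o(L) = 4 (o(L) = 2² = 4)
-(-5 - 1*(-4))*1*o(T - 1*(-1)) = -(-5 - 1*(-4))*1*4 = -(-5 + 4)*1*4 = -(-1*1)*4 = -(-1)*4 = -1*(-4) = 4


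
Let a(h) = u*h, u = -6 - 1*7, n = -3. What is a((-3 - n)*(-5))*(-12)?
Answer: 0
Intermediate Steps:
u = -13 (u = -6 - 7 = -13)
a(h) = -13*h
a((-3 - n)*(-5))*(-12) = -13*(-3 - 1*(-3))*(-5)*(-12) = -13*(-3 + 3)*(-5)*(-12) = -0*(-5)*(-12) = -13*0*(-12) = 0*(-12) = 0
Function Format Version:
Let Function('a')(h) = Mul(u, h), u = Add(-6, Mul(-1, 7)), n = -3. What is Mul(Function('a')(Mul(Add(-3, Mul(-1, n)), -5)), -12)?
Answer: 0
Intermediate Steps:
u = -13 (u = Add(-6, -7) = -13)
Function('a')(h) = Mul(-13, h)
Mul(Function('a')(Mul(Add(-3, Mul(-1, n)), -5)), -12) = Mul(Mul(-13, Mul(Add(-3, Mul(-1, -3)), -5)), -12) = Mul(Mul(-13, Mul(Add(-3, 3), -5)), -12) = Mul(Mul(-13, Mul(0, -5)), -12) = Mul(Mul(-13, 0), -12) = Mul(0, -12) = 0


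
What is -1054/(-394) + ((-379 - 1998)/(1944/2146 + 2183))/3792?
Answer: 4682372724467/1750524496944 ≈ 2.6748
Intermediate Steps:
-1054/(-394) + ((-379 - 1998)/(1944/2146 + 2183))/3792 = -1054*(-1/394) - 2377/(1944*(1/2146) + 2183)*(1/3792) = 527/197 - 2377/(972/1073 + 2183)*(1/3792) = 527/197 - 2377/2343331/1073*(1/3792) = 527/197 - 2377*1073/2343331*(1/3792) = 527/197 - 2550521/2343331*1/3792 = 527/197 - 2550521/8885911152 = 4682372724467/1750524496944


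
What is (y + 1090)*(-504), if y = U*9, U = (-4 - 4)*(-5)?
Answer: -730800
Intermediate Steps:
U = 40 (U = -8*(-5) = 40)
y = 360 (y = 40*9 = 360)
(y + 1090)*(-504) = (360 + 1090)*(-504) = 1450*(-504) = -730800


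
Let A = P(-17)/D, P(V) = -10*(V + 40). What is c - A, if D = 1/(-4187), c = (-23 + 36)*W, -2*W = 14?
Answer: -963101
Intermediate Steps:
W = -7 (W = -½*14 = -7)
P(V) = -400 - 10*V (P(V) = -10*(40 + V) = -400 - 10*V)
c = -91 (c = (-23 + 36)*(-7) = 13*(-7) = -91)
D = -1/4187 ≈ -0.00023883
A = 963010 (A = (-400 - 10*(-17))/(-1/4187) = (-400 + 170)*(-4187) = -230*(-4187) = 963010)
c - A = -91 - 1*963010 = -91 - 963010 = -963101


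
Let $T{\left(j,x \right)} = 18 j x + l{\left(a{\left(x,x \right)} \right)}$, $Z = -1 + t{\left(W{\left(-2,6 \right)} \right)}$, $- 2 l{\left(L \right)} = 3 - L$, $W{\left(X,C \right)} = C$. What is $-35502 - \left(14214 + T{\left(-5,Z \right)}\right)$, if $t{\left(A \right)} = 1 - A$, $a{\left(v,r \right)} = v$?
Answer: $- \frac{100503}{2} \approx -50252.0$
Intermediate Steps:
$l{\left(L \right)} = - \frac{3}{2} + \frac{L}{2}$ ($l{\left(L \right)} = - \frac{3 - L}{2} = - \frac{3}{2} + \frac{L}{2}$)
$Z = -6$ ($Z = -1 + \left(1 - 6\right) = -1 - 5 = -6$)
$T{\left(j,x \right)} = - \frac{3}{2} + \frac{x}{2} + 18 j x$ ($T{\left(j,x \right)} = 18 j x + \left(- \frac{3}{2} + \frac{x}{2}\right) = - \frac{3}{2} + \frac{x}{2} + 18 j x$)
$-35502 - \left(14214 + T{\left(-5,Z \right)}\right) = -35502 - \left(\frac{28425}{2} - 3 + 18 \left(-5\right) \left(-6\right)\right) = -35502 - \frac{29499}{2} = - \frac{100503}{2}$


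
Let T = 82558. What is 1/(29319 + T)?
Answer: 1/111877 ≈ 8.9384e-6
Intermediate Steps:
1/(29319 + T) = 1/(29319 + 82558) = 1/111877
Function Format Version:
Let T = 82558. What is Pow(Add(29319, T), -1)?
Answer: Rational(1, 111877) ≈ 8.9384e-6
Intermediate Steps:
Pow(Add(29319, T), -1) = Pow(Add(29319, 82558), -1) = Pow(111877, -1) = Rational(1, 111877)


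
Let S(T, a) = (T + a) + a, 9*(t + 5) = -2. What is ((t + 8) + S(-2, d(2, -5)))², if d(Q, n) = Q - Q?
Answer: 49/81 ≈ 0.60494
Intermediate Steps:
t = -47/9 (t = -5 + (⅑)*(-2) = -5 - 2/9 = -47/9 ≈ -5.2222)
d(Q, n) = 0
S(T, a) = T + 2*a
((t + 8) + S(-2, d(2, -5)))² = ((-47/9 + 8) + (-2 + 2*0))² = (25/9 + (-2 + 0))² = (25/9 - 2)² = (7/9)² = 49/81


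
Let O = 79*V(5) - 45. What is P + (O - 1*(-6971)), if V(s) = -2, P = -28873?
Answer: -22105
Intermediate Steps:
O = -203 (O = 79*(-2) - 45 = -158 - 45 = -203)
P + (O - 1*(-6971)) = -28873 + (-203 - 1*(-6971)) = -28873 + (-203 + 6971) = -28873 + 6768 = -22105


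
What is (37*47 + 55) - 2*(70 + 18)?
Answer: 1618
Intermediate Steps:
(37*47 + 55) - 2*(70 + 18) = (1739 + 55) - 2*88 = 1794 - 176 = 1618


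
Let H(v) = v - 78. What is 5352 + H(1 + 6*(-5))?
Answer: 5245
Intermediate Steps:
H(v) = -78 + v
5352 + H(1 + 6*(-5)) = 5352 + (-78 + (1 + 6*(-5))) = 5352 + (-78 + (1 - 30)) = 5352 + (-78 - 29) = 5352 - 107 = 5245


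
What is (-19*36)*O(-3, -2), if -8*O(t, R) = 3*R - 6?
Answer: -1026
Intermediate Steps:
O(t, R) = 3/4 - 3*R/8 (O(t, R) = -(3*R - 6)/8 = -(-6 + 3*R)/8 = 3/4 - 3*R/8)
(-19*36)*O(-3, -2) = (-19*36)*(3/4 - 3/8*(-2)) = -684*(3/4 + 3/4) = -684*3/2 = -1026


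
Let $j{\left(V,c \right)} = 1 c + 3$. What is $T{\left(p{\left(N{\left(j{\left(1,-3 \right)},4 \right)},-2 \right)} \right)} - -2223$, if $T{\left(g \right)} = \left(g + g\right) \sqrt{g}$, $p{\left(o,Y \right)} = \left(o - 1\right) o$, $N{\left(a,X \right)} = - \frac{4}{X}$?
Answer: $2223 + 4 \sqrt{2} \approx 2228.7$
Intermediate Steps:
$j{\left(V,c \right)} = 3 + c$ ($j{\left(V,c \right)} = c + 3 = 3 + c$)
$p{\left(o,Y \right)} = o \left(-1 + o\right)$ ($p{\left(o,Y \right)} = \left(-1 + o\right) o = o \left(-1 + o\right)$)
$T{\left(g \right)} = 2 g^{\frac{3}{2}}$ ($T{\left(g \right)} = 2 g \sqrt{g} = 2 g^{\frac{3}{2}}$)
$T{\left(p{\left(N{\left(j{\left(1,-3 \right)},4 \right)},-2 \right)} \right)} - -2223 = 2 \left(- \frac{4}{4} \left(-1 - \frac{4}{4}\right)\right)^{\frac{3}{2}} - -2223 = 2 \left(\left(-4\right) \frac{1}{4} \left(-1 - 1\right)\right)^{\frac{3}{2}} + 2223 = 2 \left(- (-1 - 1)\right)^{\frac{3}{2}} + 2223 = 2 \left(\left(-1\right) \left(-2\right)\right)^{\frac{3}{2}} + 2223 = 2 \cdot 2^{\frac{3}{2}} + 2223 = 2 \cdot 2 \sqrt{2} + 2223 = 4 \sqrt{2} + 2223 = 2223 + 4 \sqrt{2}$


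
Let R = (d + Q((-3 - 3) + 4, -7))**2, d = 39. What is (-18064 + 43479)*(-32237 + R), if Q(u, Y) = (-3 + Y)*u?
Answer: -730833740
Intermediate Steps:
Q(u, Y) = u*(-3 + Y)
R = 3481 (R = (39 + ((-3 - 3) + 4)*(-3 - 7))**2 = (39 + (-6 + 4)*(-10))**2 = (39 - 2*(-10))**2 = (39 + 20)**2 = 59**2 = 3481)
(-18064 + 43479)*(-32237 + R) = (-18064 + 43479)*(-32237 + 3481) = 25415*(-28756) = -730833740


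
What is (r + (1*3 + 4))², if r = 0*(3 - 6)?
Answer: 49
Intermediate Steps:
r = 0 (r = 0*(-3) = 0)
(r + (1*3 + 4))² = (0 + (1*3 + 4))² = (0 + (3 + 4))² = (0 + 7)² = 7² = 49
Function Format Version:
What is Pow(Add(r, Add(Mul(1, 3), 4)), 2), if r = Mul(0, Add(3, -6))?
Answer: 49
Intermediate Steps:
r = 0 (r = Mul(0, -3) = 0)
Pow(Add(r, Add(Mul(1, 3), 4)), 2) = Pow(Add(0, Add(Mul(1, 3), 4)), 2) = Pow(Add(0, Add(3, 4)), 2) = Pow(Add(0, 7), 2) = Pow(7, 2) = 49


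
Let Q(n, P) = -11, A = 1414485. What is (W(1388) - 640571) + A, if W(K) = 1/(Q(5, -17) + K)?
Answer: 1065679579/1377 ≈ 7.7391e+5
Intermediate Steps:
W(K) = 1/(-11 + K)
(W(1388) - 640571) + A = (1/(-11 + 1388) - 640571) + 1414485 = (1/1377 - 640571) + 1414485 = -882066266/1377 + 1414485 = 1065679579/1377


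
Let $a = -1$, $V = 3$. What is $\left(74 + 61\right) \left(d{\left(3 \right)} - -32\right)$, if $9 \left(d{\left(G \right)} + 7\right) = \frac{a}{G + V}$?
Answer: $\frac{6745}{2} \approx 3372.5$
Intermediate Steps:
$d{\left(G \right)} = -7 - \frac{1}{9 \left(3 + G\right)}$ ($d{\left(G \right)} = -7 + \frac{\left(-1\right) \frac{1}{G + 3}}{9} = -7 + \frac{\left(-1\right) \frac{1}{3 + G}}{9} = -7 - \frac{1}{9 \left(3 + G\right)}$)
$\left(74 + 61\right) \left(d{\left(3 \right)} - -32\right) = \left(74 + 61\right) \left(\frac{-190 - 189}{9 \left(3 + 3\right)} - -32\right) = 135 \left(\frac{-190 - 189}{9 \cdot 6} + 32\right) = 135 \left(\frac{1}{9} \cdot \frac{1}{6} \left(-379\right) + 32\right) = 135 \left(- \frac{379}{54} + 32\right) = 135 \cdot \frac{1349}{54} = \frac{6745}{2}$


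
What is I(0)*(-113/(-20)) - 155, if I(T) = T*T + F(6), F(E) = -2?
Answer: -1663/10 ≈ -166.30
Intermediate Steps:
I(T) = -2 + T² (I(T) = T*T - 2 = T² - 2 = -2 + T²)
I(0)*(-113/(-20)) - 155 = (-2 + 0²)*(-113/(-20)) - 155 = (-2 + 0)*(-113*(-1/20)) - 155 = -2*113/20 - 155 = -113/10 - 155 = -1663/10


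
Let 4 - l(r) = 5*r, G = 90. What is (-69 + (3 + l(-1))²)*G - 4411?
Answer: 2339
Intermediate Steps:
l(r) = 4 - 5*r
(-69 + (3 + l(-1))²)*G - 4411 = (-69 + (3 + (4 - 5*(-1)))²)*90 - 4411 = (-69 + (3 + (4 + 5))²)*90 - 4411 = (-69 + (3 + 9)²)*90 - 4411 = (-69 + 12²)*90 - 4411 = (-69 + 144)*90 - 4411 = 75*90 - 4411 = 6750 - 4411 = 2339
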